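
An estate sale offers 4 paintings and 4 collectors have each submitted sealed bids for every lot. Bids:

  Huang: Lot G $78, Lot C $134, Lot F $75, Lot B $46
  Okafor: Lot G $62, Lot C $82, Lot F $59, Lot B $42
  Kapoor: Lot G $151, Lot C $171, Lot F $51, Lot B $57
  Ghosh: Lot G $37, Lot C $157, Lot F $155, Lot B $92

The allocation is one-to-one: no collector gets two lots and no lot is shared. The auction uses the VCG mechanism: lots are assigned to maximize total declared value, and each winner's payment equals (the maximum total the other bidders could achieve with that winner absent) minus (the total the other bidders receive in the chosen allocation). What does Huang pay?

Huang pays $40.

Efficient allocation: Huang→Lot C ($134), Okafor→Lot B ($42), Kapoor→Lot G ($151), Ghosh→Lot F ($155); total welfare W = $482.
Huang receives Lot C at value $134, so the others get W − 134 = $348.
Without Huang: best allocation of the remaining 3 bidders over all 4 lots is Okafor→Lot G ($62), Kapoor→Lot C ($171), Ghosh→Lot F ($155), total $388.
VCG payment = (others' best without Huang) − (others' welfare with Huang) = 388 − 348 = $40.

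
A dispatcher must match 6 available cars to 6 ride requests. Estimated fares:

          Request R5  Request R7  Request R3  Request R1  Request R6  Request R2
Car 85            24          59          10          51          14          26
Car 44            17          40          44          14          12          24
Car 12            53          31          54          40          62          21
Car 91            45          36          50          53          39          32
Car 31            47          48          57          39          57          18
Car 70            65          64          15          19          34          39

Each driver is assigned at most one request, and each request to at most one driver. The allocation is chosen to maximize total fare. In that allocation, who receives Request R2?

Car 44 receives Request R2.

Optimal: Car 85→Request R7 ($59), Car 44→Request R2 ($24), Car 12→Request R6 ($62), Car 91→Request R1 ($53), Car 31→Request R3 ($57), Car 70→Request R5 ($65) — total 59+24+62+53+57+65 = $320.
Row-greedy (each driver in turn takes its best remaining request) gives $304, worse by 16.
Next-best assignment: Car 85→Request R7, Car 44→Request R2, Car 12→Request R3, Car 91→Request R1, Car 31→Request R6, Car 70→Request R5 = $312.
Swapping Car 85↔Car 12 (Car 85→Request R6 $14, Car 12→Request R7 $31) loses 76.
Car 44's own top request is Request R3 ($44), but forcing Car 44→Request R3 and reassigning the rest optimally gives only $305 — worse by 15.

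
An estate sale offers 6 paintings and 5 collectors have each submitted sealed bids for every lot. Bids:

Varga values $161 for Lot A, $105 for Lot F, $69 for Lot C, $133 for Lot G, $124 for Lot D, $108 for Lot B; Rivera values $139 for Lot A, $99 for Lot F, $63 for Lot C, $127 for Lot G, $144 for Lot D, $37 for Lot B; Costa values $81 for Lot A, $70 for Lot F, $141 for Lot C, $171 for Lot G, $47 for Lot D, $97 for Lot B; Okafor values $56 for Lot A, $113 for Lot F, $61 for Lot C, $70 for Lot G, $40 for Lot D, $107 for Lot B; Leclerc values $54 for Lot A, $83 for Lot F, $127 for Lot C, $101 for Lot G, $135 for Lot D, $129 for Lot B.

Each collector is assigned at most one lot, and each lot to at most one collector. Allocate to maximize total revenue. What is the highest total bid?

Max total: $718

Optimal: Varga→Lot A ($161), Rivera→Lot D ($144), Costa→Lot G ($171), Okafor→Lot F ($113), Leclerc→Lot B ($129) — total 161+144+171+113+129 = $718.
Next-best assignment: Varga→Lot A, Rivera→Lot D, Costa→Lot G, Okafor→Lot F, Leclerc→Lot C = $716.
Swapping Varga↔Okafor (Varga→Lot F $105, Okafor→Lot A $56) loses 113.
No other one-to-one assignment exceeds $718.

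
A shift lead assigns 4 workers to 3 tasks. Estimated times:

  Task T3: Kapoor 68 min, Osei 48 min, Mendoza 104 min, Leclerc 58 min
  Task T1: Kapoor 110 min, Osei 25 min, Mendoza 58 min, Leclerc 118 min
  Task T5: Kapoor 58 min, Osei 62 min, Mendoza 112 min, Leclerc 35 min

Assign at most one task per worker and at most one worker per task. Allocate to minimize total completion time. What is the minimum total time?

Treat this as an assignment problem: match each worker to one task.
Optimal: Kapoor→Task T3 (68 min), Osei→Task T1 (25 min), Leclerc→Task T5 (35 min) — total 68+25+35 = 128 min.
Row-greedy (each worker in turn takes its cheapest remaining task) gives 187 min, worse by 59.
Every other assignment is strictly worse.

Min total: 128 min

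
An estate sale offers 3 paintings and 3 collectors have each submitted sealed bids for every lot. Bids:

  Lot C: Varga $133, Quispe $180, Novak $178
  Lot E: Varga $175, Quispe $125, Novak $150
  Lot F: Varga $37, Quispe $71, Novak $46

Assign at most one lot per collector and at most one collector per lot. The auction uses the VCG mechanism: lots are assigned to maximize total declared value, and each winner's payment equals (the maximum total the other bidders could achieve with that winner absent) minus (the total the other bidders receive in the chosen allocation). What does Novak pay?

Novak pays $109.

Efficient allocation: Varga→Lot E ($175), Quispe→Lot F ($71), Novak→Lot C ($178); total welfare W = $424.
Novak receives Lot C at value $178, so the others get W − 178 = $246.
Without Novak: best allocation of the remaining 2 bidders over all 3 lots is Varga→Lot E ($175), Quispe→Lot C ($180), total $355.
VCG payment = (others' best without Novak) − (others' welfare with Novak) = 355 − 246 = $109.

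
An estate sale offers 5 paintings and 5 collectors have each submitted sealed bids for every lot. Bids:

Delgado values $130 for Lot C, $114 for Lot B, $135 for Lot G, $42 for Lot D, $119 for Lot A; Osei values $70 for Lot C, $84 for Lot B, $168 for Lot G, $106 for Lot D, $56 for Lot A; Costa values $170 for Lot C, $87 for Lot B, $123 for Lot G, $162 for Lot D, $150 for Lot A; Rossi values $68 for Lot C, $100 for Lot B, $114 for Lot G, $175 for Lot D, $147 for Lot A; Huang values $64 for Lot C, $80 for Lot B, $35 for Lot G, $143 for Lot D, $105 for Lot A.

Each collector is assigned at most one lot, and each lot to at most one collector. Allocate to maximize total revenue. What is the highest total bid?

Optimal: Delgado→Lot B ($114), Osei→Lot G ($168), Costa→Lot C ($170), Rossi→Lot A ($147), Huang→Lot D ($143) — total 114+168+170+147+143 = $742.
Column-greedy (each lot in turn goes to its best remaining collector) gives $732, worse by 10.
Swapping Rossi↔Delgado (Rossi→Lot B $100, Delgado→Lot A $119) loses 42.

Max total: $742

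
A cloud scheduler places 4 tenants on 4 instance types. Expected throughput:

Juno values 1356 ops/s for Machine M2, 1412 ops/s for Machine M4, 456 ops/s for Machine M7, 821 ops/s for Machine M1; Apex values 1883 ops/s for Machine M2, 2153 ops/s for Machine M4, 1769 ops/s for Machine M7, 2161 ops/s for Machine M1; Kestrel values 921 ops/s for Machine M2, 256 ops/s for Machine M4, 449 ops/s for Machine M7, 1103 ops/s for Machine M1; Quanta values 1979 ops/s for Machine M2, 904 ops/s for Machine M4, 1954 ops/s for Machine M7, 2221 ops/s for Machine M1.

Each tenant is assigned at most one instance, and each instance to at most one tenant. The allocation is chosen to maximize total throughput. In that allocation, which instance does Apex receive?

Apex receives Machine M4.

Optimal: Juno→Machine M2 (1356 ops/s), Apex→Machine M4 (2153 ops/s), Kestrel→Machine M1 (1103 ops/s), Quanta→Machine M7 (1954 ops/s) — total 1356+2153+1103+1954 = 6566 ops/s.
Column-greedy (each instance in turn goes to its best remaining tenant) gives 5691 ops/s, worse by 875.
No other one-to-one assignment exceeds 6566 ops/s.
Apex's own top instance is Machine M1 (2161 ops/s), but forcing Apex→Machine M1 and reassigning the rest optimally gives only 6448 ops/s — worse by 118.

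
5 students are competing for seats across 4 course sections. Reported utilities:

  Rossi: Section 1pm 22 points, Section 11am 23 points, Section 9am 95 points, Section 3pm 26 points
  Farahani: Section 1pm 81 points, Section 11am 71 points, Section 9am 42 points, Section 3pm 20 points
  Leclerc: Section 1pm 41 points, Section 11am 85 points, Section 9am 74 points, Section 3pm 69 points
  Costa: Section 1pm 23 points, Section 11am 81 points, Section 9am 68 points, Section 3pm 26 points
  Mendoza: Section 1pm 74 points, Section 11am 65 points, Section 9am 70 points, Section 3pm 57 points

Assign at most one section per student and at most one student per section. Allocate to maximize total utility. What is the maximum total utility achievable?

Optimal: Farahani→Section 1pm (81 points), Costa→Section 11am (81 points), Rossi→Section 9am (95 points), Leclerc→Section 3pm (69 points) — total 81+81+95+69 = 326 points.
Column-greedy (each section in turn goes to its best remaining student) gives 318 points, worse by 8.
Next-best assignment: Mendoza→Section 1pm, Costa→Section 11am, Rossi→Section 9am, Leclerc→Section 3pm = 319 points.
Every other assignment is strictly worse.

Maximum total: 326 points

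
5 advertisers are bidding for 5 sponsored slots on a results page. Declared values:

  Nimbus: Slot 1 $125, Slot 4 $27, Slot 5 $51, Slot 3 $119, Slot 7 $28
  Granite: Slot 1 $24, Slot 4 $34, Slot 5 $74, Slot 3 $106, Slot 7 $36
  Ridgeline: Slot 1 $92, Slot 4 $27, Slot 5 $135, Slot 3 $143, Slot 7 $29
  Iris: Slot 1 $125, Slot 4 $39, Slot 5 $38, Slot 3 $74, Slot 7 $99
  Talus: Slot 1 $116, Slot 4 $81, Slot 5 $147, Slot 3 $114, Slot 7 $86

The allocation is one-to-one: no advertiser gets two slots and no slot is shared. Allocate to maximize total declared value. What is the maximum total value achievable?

Maximum total: $548

Optimal: Nimbus→Slot 1 ($125), Granite→Slot 4 ($34), Ridgeline→Slot 3 ($143), Iris→Slot 7 ($99), Talus→Slot 5 ($147) — total 125+34+143+99+147 = $548.
Next-best assignment: Nimbus→Slot 1, Granite→Slot 3, Ridgeline→Slot 5, Iris→Slot 7, Talus→Slot 4 = $546.
Swapping Ridgeline↔Granite (Ridgeline→Slot 4 $27, Granite→Slot 3 $106) loses 44.
Every other assignment is strictly worse.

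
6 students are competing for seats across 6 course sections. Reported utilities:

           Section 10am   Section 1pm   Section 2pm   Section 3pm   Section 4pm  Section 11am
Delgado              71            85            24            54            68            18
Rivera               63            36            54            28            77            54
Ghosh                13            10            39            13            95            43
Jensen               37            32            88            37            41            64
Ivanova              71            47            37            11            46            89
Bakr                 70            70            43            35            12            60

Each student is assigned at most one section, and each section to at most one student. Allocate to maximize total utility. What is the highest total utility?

Optimal: Delgado→Section 3pm (54 points), Rivera→Section 10am (63 points), Ghosh→Section 4pm (95 points), Jensen→Section 2pm (88 points), Ivanova→Section 11am (89 points), Bakr→Section 1pm (70 points) — total 54+63+95+88+89+70 = 459 points.
Column-greedy (each section in turn goes to its best remaining student) gives 441 points, worse by 18.
Next-best assignment: Delgado→Section 1pm, Rivera→Section 10am, Ghosh→Section 4pm, Jensen→Section 2pm, Ivanova→Section 11am, Bakr→Section 3pm = 455 points.
Swapping Delgado↔Ivanova (Delgado→Section 11am 18 points, Ivanova→Section 3pm 11 points) loses 114.
Checked against all permutations: 459 points is optimal.

Max total: 459 points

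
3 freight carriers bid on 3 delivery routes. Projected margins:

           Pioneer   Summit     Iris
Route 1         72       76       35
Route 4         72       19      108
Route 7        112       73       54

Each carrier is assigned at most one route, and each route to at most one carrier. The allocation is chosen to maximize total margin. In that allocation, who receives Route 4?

Iris receives Route 4.

This is the linear assignment problem.
Optimal: Pioneer→Route 7 ($112k), Summit→Route 1 ($76k), Iris→Route 4 ($108k) — total 112+76+108 = $296k.
Next-best assignment: Pioneer→Route 1, Summit→Route 7, Iris→Route 4 = $253k.
Swapping Summit↔Iris (Summit→Route 4 $19k, Iris→Route 1 $35k) loses 130.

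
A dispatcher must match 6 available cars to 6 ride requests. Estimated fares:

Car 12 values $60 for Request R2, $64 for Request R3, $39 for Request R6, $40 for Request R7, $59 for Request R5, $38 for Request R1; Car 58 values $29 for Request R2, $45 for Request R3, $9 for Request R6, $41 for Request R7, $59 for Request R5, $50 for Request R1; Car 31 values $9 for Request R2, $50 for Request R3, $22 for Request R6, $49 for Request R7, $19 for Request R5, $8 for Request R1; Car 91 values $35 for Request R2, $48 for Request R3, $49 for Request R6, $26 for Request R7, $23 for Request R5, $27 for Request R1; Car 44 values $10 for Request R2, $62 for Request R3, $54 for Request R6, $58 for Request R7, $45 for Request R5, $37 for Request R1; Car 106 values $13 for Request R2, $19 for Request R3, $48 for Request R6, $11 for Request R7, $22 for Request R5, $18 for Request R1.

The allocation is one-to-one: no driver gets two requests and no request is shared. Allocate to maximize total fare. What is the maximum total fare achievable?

This is a one-to-one assignment (maximum-weight bipartite matching).
Optimal: Car 12→Request R2 ($60), Car 58→Request R5 ($59), Car 31→Request R7 ($49), Car 91→Request R1 ($27), Car 44→Request R3 ($62), Car 106→Request R6 ($48) — total 60+59+49+27+62+48 = $305.
Max-entry greedy (repeatedly take the single best remaining cell) gives $257, worse by 48.
Checked against all permutations: $305 is optimal.

Maximum total: $305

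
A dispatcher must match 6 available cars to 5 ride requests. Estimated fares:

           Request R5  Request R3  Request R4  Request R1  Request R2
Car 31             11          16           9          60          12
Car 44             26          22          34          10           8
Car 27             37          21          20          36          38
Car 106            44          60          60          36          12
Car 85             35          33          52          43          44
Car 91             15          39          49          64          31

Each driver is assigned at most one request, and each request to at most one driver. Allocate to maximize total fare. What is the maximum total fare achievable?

Max total: $250

Treat this as an assignment problem: match each driver to one request.
Optimal: Car 27→Request R5 ($37), Car 106→Request R3 ($60), Car 91→Request R4 ($49), Car 31→Request R1 ($60), Car 85→Request R2 ($44) — total 37+60+49+60+44 = $250.
Max-entry greedy (repeatedly take the single best remaining cell) gives $240, worse by 10.
Next-best assignment: Car 85→Request R5, Car 106→Request R3, Car 91→Request R4, Car 31→Request R1, Car 27→Request R2 = $242.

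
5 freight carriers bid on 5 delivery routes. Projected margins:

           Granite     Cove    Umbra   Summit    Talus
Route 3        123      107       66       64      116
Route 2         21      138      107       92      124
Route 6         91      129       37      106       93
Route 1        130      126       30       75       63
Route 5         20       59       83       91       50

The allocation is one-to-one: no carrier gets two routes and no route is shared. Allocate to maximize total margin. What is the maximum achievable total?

Max total: $573k

Optimal: Granite→Route 1 ($130k), Cove→Route 2 ($138k), Umbra→Route 5 ($83k), Summit→Route 6 ($106k), Talus→Route 3 ($116k) — total 130+138+83+106+116 = $573k.
Column-greedy (each route in turn goes to its best remaining carrier) gives $513k, worse by 60.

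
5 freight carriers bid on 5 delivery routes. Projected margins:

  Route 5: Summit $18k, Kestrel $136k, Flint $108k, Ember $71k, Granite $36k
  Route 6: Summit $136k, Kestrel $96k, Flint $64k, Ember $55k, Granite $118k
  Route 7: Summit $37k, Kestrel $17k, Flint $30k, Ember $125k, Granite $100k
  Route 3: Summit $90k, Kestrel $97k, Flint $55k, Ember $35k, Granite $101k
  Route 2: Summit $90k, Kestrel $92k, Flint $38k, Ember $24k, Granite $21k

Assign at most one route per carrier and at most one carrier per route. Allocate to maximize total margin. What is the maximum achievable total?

Optimal: Summit→Route 6 ($136k), Kestrel→Route 2 ($92k), Flint→Route 5 ($108k), Ember→Route 7 ($125k), Granite→Route 3 ($101k) — total 136+92+108+125+101 = $562k.
Row-greedy (each carrier in turn takes its best remaining route) gives $473k, worse by 89.
Swapping Flint↔Summit (Flint→Route 6 $64k, Summit→Route 5 $18k) loses 162.

Maximum total: $562k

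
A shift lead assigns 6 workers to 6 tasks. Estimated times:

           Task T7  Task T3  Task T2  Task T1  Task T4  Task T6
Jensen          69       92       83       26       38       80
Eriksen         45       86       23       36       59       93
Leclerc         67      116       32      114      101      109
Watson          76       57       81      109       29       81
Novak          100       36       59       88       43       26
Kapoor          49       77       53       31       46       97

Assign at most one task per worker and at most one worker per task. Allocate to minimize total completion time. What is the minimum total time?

Optimal: Jensen→Task T4 (38 min), Eriksen→Task T7 (45 min), Leclerc→Task T2 (32 min), Watson→Task T3 (57 min), Novak→Task T6 (26 min), Kapoor→Task T1 (31 min) — total 38+45+32+57+26+31 = 229 min.
Column-greedy (each task in turn goes to its cheapest remaining worker) gives 265 min, worse by 36.
Next-best assignment: Jensen→Task T1, Eriksen→Task T7, Leclerc→Task T2, Watson→Task T3, Novak→Task T6, Kapoor→Task T4 = 232 min.

Min total: 229 min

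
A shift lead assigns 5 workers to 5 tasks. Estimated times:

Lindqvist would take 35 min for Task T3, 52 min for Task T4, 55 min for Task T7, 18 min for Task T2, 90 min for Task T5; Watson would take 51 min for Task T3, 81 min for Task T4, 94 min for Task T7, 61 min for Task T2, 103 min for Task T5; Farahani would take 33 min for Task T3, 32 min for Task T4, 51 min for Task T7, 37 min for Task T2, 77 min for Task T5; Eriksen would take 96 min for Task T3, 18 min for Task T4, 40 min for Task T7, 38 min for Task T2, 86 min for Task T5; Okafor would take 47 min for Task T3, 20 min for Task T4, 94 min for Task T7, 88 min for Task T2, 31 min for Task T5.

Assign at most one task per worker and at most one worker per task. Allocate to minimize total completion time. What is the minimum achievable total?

This is a one-to-one assignment (minimum-cost bipartite matching).
Optimal: Lindqvist→Task T2 (18 min), Watson→Task T3 (51 min), Farahani→Task T7 (51 min), Eriksen→Task T4 (18 min), Okafor→Task T5 (31 min) — total 18+51+51+18+31 = 169 min.
Min-entry greedy (repeatedly take the single cheapest remaining cell) gives 194 min, worse by 25.

Min total: 169 min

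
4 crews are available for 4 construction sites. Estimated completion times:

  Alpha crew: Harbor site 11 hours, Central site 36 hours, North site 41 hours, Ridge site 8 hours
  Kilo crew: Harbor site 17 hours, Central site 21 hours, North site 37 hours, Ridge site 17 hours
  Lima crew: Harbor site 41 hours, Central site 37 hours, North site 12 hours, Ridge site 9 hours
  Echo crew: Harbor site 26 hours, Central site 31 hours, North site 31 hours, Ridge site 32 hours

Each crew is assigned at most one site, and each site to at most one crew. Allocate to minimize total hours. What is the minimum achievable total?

This is the linear assignment problem.
Optimal: Alpha crew→Ridge site (8 hours), Kilo crew→Central site (21 hours), Lima crew→North site (12 hours), Echo crew→Harbor site (26 hours) — total 8+21+12+26 = 67 hours.
Row-greedy (each crew in turn takes its cheapest remaining site) gives 68 hours, worse by 1.

Min total: 67 hours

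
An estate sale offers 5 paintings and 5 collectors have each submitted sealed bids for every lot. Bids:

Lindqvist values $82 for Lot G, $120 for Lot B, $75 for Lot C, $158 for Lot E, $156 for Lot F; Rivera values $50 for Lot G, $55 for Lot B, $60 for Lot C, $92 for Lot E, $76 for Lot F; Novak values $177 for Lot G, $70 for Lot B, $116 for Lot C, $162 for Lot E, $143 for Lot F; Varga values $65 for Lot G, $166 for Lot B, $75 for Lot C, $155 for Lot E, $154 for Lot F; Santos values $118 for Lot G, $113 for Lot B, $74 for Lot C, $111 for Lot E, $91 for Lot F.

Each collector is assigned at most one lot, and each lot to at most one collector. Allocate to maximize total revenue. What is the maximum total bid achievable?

Maximum total: $670

Optimal: Lindqvist→Lot F ($156), Rivera→Lot C ($60), Novak→Lot G ($177), Varga→Lot B ($166), Santos→Lot E ($111) — total 156+60+177+166+111 = $670.
Max-entry greedy (repeatedly take the single best remaining cell) gives $652, worse by 18.
No other one-to-one assignment exceeds $670.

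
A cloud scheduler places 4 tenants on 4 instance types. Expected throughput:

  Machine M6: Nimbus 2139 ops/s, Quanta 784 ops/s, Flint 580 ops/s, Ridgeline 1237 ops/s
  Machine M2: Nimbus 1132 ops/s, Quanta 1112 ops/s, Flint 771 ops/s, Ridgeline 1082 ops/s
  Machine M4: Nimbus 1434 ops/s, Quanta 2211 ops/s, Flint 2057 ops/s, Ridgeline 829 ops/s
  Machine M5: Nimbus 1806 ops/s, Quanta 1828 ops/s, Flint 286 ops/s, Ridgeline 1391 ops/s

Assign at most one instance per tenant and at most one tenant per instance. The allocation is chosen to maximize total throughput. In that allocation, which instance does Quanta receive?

Quanta receives Machine M5.

Optimal: Nimbus→Machine M6 (2139 ops/s), Quanta→Machine M5 (1828 ops/s), Flint→Machine M4 (2057 ops/s), Ridgeline→Machine M2 (1082 ops/s) — total 2139+1828+2057+1082 = 7106 ops/s.
Row-greedy (each tenant in turn takes its best remaining instance) gives 6512 ops/s, worse by 594.
Quanta's own top instance is Machine M4 (2211 ops/s), but forcing Quanta→Machine M4 and reassigning the rest optimally gives only 6512 ops/s — worse by 594.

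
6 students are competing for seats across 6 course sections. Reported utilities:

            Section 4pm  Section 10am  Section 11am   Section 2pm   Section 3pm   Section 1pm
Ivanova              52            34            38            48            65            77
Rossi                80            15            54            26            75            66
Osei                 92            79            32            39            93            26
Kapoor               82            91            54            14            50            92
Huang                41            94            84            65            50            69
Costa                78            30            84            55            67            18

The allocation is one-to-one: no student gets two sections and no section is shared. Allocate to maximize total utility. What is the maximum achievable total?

Max total: 491 points

Optimal: Ivanova→Section 2pm (48 points), Rossi→Section 4pm (80 points), Osei→Section 3pm (93 points), Kapoor→Section 1pm (92 points), Huang→Section 10am (94 points), Costa→Section 11am (84 points) — total 48+80+93+92+94+84 = 491 points.
Row-greedy (each student in turn takes its best remaining section) gives 480 points, worse by 11.
Next-best assignment: Ivanova→Section 1pm, Rossi→Section 4pm, Osei→Section 3pm, Kapoor→Section 10am, Huang→Section 2pm, Costa→Section 11am = 490 points.
Checked against all permutations: 491 points is optimal.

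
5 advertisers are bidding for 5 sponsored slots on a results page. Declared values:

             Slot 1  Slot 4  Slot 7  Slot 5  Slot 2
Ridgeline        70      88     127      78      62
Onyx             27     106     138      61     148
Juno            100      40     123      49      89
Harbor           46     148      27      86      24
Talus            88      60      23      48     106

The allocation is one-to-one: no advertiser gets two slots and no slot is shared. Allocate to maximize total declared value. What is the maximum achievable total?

Max total: $585

Optimal: Ridgeline→Slot 5 ($78), Onyx→Slot 2 ($148), Juno→Slot 7 ($123), Harbor→Slot 4 ($148), Talus→Slot 1 ($88) — total 78+148+123+148+88 = $585.
Column-greedy (each slot in turn goes to its best remaining advertiser) gives $570, worse by 15.
Next-best assignment: Ridgeline→Slot 7, Onyx→Slot 2, Juno→Slot 1, Harbor→Slot 4, Talus→Slot 5 = $571.
Swapping Onyx↔Ridgeline (Onyx→Slot 5 $61, Ridgeline→Slot 2 $62) loses 103.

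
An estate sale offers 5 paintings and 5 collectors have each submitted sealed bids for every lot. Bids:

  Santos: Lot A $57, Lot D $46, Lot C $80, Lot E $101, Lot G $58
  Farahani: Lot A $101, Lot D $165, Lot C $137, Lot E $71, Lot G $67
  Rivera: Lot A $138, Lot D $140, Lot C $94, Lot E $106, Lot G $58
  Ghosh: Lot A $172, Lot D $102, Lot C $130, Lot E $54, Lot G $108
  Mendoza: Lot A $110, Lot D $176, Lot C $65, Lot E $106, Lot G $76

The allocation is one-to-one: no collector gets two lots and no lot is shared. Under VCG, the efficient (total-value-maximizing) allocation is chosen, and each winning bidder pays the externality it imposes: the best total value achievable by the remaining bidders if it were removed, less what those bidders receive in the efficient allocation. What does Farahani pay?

Efficient allocation: Santos→Lot E ($101), Farahani→Lot C ($137), Rivera→Lot A ($138), Ghosh→Lot G ($108), Mendoza→Lot D ($176); total welfare W = $660.
Farahani receives Lot C at value $137, so the others get W − 137 = $523.
Without Farahani: best allocation of the remaining 4 bidders over all 5 lots is Santos→Lot E ($101), Rivera→Lot A ($138), Ghosh→Lot C ($130), Mendoza→Lot D ($176), total $545.
VCG payment = (others' best without Farahani) − (others' welfare with Farahani) = 545 − 523 = $22.

Farahani pays $22.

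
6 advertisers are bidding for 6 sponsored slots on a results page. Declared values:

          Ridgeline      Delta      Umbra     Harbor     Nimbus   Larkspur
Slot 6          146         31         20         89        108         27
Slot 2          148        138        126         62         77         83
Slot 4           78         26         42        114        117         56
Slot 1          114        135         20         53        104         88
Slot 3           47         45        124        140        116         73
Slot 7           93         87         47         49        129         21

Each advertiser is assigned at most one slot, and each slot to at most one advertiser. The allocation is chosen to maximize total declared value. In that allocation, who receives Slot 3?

Umbra receives Slot 3.

Optimal: Ridgeline→Slot 6 ($146), Delta→Slot 2 ($138), Umbra→Slot 3 ($124), Harbor→Slot 4 ($114), Nimbus→Slot 7 ($129), Larkspur→Slot 1 ($88) — total 146+138+124+114+129+88 = $739.
Column-greedy (each slot in turn goes to its best remaining advertiser) gives $676, worse by 63.
Swapping Delta↔Larkspur (Delta→Slot 1 $135, Larkspur→Slot 2 $83) loses 8.
No other one-to-one assignment exceeds $739.
Umbra's own top slot is Slot 2 ($126), but forcing Umbra→Slot 2 and reassigning the rest optimally gives only $732 — worse by 7.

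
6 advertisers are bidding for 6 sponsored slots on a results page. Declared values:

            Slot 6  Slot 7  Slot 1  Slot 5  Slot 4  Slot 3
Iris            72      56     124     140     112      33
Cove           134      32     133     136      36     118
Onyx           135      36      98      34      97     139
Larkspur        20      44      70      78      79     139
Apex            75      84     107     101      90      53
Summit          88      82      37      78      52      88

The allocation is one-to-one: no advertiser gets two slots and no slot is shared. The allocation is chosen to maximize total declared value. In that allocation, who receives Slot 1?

Optimal: Iris→Slot 5 ($140), Cove→Slot 1 ($133), Onyx→Slot 6 ($135), Larkspur→Slot 3 ($139), Apex→Slot 4 ($90), Summit→Slot 7 ($82) — total 140+133+135+139+90+82 = $719.
Column-greedy (each slot in turn goes to its best remaining advertiser) gives $659, worse by 60.
Next-best assignment: Iris→Slot 4, Cove→Slot 5, Onyx→Slot 6, Larkspur→Slot 3, Apex→Slot 1, Summit→Slot 7 = $711.
Swapping Larkspur↔Iris (Larkspur→Slot 5 $78, Iris→Slot 3 $33) loses 168.
Checked against all permutations: $719 is optimal.
Cove's own top slot is Slot 5 ($136), but forcing Cove→Slot 5 and reassigning the rest optimally gives only $711 — worse by 8.

Cove receives Slot 1.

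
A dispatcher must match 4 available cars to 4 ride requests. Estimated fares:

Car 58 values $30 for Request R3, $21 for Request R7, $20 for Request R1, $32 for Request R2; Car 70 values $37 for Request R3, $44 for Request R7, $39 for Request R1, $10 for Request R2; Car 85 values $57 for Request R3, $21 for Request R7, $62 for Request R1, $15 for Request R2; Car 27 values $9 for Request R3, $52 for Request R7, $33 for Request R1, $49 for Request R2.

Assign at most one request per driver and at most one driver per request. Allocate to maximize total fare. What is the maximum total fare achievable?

Maximum total: $185

Optimal: Car 58→Request R3 ($30), Car 70→Request R7 ($44), Car 85→Request R1 ($62), Car 27→Request R2 ($49) — total 30+44+62+49 = $185.
Row-greedy (each driver in turn takes its best remaining request) gives $147, worse by 38.
Next-best assignment: Car 58→Request R2, Car 70→Request R3, Car 85→Request R1, Car 27→Request R7 = $183.
Swapping Car 85↔Car 70 (Car 85→Request R7 $21, Car 70→Request R1 $39) loses 46.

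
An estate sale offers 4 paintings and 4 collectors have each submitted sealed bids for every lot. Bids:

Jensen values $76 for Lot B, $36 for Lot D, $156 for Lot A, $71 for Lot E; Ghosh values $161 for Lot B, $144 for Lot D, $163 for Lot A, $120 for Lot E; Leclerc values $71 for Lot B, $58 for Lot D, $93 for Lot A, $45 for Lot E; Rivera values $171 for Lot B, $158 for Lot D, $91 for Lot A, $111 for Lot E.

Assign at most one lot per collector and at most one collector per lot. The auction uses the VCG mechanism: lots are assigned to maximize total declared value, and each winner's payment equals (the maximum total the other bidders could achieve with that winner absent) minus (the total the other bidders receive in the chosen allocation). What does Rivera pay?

Rivera pays $13.

Efficient allocation: Jensen→Lot A ($156), Ghosh→Lot B ($161), Leclerc→Lot E ($45), Rivera→Lot D ($158); total welfare W = $520.
Rivera receives Lot D at value $158, so the others get W − 158 = $362.
Without Rivera: best allocation of the remaining 3 bidders over all 4 lots is Jensen→Lot A ($156), Ghosh→Lot B ($161), Leclerc→Lot D ($58), total $375.
VCG payment = (others' best without Rivera) − (others' welfare with Rivera) = 375 − 362 = $13.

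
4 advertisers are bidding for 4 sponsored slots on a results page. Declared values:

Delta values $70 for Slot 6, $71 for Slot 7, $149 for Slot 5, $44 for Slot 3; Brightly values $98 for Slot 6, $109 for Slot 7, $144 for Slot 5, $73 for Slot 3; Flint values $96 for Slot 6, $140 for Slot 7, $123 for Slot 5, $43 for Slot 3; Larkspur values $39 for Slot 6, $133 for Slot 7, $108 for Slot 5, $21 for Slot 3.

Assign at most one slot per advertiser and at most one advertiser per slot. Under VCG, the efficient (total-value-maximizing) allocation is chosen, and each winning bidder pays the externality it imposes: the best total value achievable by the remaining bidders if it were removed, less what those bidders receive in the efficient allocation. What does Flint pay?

Flint pays $25.

Efficient allocation: Delta→Slot 5 ($149), Brightly→Slot 3 ($73), Flint→Slot 6 ($96), Larkspur→Slot 7 ($133); total welfare W = $451.
Flint receives Slot 6 at value $96, so the others get W − 96 = $355.
Without Flint: best allocation of the remaining 3 bidders over all 4 slots is Delta→Slot 5 ($149), Brightly→Slot 6 ($98), Larkspur→Slot 7 ($133), total $380.
VCG payment = (others' best without Flint) − (others' welfare with Flint) = 380 − 355 = $25.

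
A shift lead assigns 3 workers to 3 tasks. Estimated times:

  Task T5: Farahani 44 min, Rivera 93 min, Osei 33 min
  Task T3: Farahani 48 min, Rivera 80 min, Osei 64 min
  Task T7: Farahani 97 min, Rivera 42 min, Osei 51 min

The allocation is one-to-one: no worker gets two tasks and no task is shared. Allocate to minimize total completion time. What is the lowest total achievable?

Min total: 123 min

Optimal: Farahani→Task T3 (48 min), Rivera→Task T7 (42 min), Osei→Task T5 (33 min) — total 48+42+33 = 123 min.
Every other assignment is strictly worse.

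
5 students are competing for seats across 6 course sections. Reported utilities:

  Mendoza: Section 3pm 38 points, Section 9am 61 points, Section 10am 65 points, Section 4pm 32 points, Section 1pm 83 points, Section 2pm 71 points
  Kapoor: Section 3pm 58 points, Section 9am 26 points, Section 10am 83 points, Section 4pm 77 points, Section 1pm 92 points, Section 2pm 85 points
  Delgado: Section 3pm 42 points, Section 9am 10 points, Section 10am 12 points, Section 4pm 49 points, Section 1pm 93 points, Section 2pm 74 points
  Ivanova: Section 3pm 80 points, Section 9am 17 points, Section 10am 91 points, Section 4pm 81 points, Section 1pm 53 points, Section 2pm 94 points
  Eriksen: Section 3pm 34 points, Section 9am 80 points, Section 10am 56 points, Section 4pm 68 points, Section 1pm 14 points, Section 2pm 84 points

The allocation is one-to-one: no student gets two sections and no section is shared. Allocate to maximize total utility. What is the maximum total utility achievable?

Max total: 412 points

Optimal: Mendoza→Section 2pm (71 points), Kapoor→Section 4pm (77 points), Delgado→Section 1pm (93 points), Ivanova→Section 10am (91 points), Eriksen→Section 9am (80 points) — total 71+77+93+91+80 = 412 points.
Column-greedy (each section in turn goes to its best remaining student) gives 375 points, worse by 37.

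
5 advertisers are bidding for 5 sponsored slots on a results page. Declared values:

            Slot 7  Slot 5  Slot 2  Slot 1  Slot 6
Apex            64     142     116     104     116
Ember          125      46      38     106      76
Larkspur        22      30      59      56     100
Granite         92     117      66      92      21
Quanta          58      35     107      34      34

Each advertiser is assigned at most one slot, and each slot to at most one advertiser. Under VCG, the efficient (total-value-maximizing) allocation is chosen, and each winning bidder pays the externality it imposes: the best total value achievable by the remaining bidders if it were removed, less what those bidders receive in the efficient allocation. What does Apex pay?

Efficient allocation: Apex→Slot 5 ($142), Ember→Slot 7 ($125), Larkspur→Slot 6 ($100), Granite→Slot 1 ($92), Quanta→Slot 2 ($107); total welfare W = $566.
Apex receives Slot 5 at value $142, so the others get W − 142 = $424.
Without Apex: best allocation of the remaining 4 bidders over all 5 slots is Ember→Slot 7 ($125), Larkspur→Slot 6 ($100), Granite→Slot 5 ($117), Quanta→Slot 2 ($107), total $449.
VCG payment = (others' best without Apex) − (others' welfare with Apex) = 449 − 424 = $25.

Apex pays $25.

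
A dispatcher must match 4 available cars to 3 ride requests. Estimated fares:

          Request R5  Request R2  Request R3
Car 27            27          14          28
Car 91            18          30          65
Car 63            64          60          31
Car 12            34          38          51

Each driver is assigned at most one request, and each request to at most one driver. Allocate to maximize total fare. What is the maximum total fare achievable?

Optimal: Car 63→Request R5 ($64), Car 12→Request R2 ($38), Car 91→Request R3 ($65) — total 64+38+65 = $167.
Row-greedy (each driver in turn takes its best remaining request) gives $122, worse by 45.
Swapping Car 12↔Car 91 (Car 12→Request R3 $51, Car 91→Request R2 $30) loses 22.
Checked against all permutations: $167 is optimal.

Max total: $167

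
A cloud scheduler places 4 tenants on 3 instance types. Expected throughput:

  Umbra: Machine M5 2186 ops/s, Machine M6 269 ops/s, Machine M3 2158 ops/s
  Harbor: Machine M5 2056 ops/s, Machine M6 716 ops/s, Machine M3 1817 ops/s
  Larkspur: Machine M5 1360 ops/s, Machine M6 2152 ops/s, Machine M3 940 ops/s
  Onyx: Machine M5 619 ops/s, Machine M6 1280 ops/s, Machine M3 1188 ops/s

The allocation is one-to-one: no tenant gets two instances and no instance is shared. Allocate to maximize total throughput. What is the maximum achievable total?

Max total: 6366 ops/s

Optimal: Harbor→Machine M5 (2056 ops/s), Larkspur→Machine M6 (2152 ops/s), Umbra→Machine M3 (2158 ops/s) — total 2056+2152+2158 = 6366 ops/s.
Checked against all permutations: 6366 ops/s is optimal.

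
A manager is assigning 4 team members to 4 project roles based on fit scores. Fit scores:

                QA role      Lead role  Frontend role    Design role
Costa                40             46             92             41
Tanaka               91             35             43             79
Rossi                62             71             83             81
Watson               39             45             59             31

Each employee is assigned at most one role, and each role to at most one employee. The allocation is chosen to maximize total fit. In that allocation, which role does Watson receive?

Watson receives Lead role.

Optimal: Costa→Frontend role (92 pts), Tanaka→QA role (91 pts), Rossi→Design role (81 pts), Watson→Lead role (45 pts) — total 92+91+81+45 = 309 pts.
Column-greedy (each role in turn goes to its best remaining employee) gives 285 pts, worse by 24.
Next-best assignment: Costa→Frontend role, Tanaka→QA role, Rossi→Lead role, Watson→Design role = 285 pts.
Swapping Costa↔Tanaka (Costa→QA role 40 pts, Tanaka→Frontend role 43 pts) loses 100.
No other one-to-one assignment exceeds 309 pts.
Watson's own top role is Frontend role (59 pts), but forcing Watson→Frontend role and reassigning the rest optimally gives only 277 pts — worse by 32.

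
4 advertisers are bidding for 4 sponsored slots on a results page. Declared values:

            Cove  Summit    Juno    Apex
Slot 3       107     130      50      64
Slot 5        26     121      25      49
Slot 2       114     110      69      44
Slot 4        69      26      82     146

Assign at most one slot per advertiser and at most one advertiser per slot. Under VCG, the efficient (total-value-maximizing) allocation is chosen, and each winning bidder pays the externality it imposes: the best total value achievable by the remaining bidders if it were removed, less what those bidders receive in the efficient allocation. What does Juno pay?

Juno pays $16.

Efficient allocation: Cove→Slot 3 ($107), Summit→Slot 5 ($121), Juno→Slot 2 ($69), Apex→Slot 4 ($146); total welfare W = $443.
Juno receives Slot 2 at value $69, so the others get W − 69 = $374.
Without Juno: best allocation of the remaining 3 bidders over all 4 slots is Cove→Slot 2 ($114), Summit→Slot 3 ($130), Apex→Slot 4 ($146), total $390.
VCG payment = (others' best without Juno) − (others' welfare with Juno) = 390 − 374 = $16.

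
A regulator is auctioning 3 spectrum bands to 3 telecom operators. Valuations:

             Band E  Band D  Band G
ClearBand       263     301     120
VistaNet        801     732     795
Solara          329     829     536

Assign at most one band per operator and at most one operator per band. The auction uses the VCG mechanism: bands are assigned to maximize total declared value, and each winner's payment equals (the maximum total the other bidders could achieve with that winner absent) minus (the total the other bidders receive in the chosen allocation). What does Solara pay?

Solara pays $44M.

Efficient allocation: ClearBand→Band E ($263M), VistaNet→Band G ($795M), Solara→Band D ($829M); total welfare W = $1887M.
Solara receives Band D at value $829M, so the others get W − 829 = $1058M.
Without Solara: best allocation of the remaining 2 bidders over all 3 bands is ClearBand→Band D ($301M), VistaNet→Band E ($801M), total $1102M.
VCG payment = (others' best without Solara) − (others' welfare with Solara) = 1102 − 1058 = $44M.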